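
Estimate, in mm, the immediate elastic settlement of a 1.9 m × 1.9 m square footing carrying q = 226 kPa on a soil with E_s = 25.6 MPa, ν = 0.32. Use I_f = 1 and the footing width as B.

Immediate (elastic) settlement: S_e = q·B·(1−ν²)/E_s · I_f.
E_s = 25.6 MPa = 25600 kPa.
S_e = 226 × 1.9 × (1 − 0.32²) / 25600 × 1
    = 226 × 1.9 × 0.8976 / 25600 × 1
    = 0.01506 m = 15.06 mm

S_e ≈ 15.1 mm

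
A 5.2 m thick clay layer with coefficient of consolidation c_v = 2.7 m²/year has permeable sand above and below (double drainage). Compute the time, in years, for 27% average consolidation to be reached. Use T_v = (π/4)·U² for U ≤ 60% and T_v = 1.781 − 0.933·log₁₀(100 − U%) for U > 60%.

t ≈ 0.143 years

Drainage path length: H_d = H/2 = 2.6 m (double drainage).
U ≤ 60%: T_v = (π/4)·U² = (π/4)×0.27² = 0.057256.
t = T_v·H_d²/c_v = 0.057256×2.6²/2.7 = 0.1434 years.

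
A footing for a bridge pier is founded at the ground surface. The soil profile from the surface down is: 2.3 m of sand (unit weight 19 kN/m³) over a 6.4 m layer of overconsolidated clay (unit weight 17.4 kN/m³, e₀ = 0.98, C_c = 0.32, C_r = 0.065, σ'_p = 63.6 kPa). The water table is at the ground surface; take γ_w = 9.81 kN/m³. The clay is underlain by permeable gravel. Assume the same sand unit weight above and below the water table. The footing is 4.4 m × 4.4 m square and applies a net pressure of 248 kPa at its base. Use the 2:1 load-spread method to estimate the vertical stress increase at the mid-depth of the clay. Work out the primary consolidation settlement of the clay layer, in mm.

S_c ≈ 208 mm

Mid-depth of clay below the ground surface: z = 2.3 + 6.4/2 = 5.5 m.
Total vertical stress at mid-clay: σ_v = 19×2.3 + 17.4×3.2 = 99.38 kPa.
Pore pressure: u = 9.81×(5.5 − 0) = 53.955 kPa.
Initial effective stress: σ'_0 = σ_v − u = 99.38 − 53.955 = 45.425 kPa.
Stress increase at mid-clay by the 2:1 spreading method:
Δσ = qBL/((B+z)(L+z)) = 248×4.4×4.4/((4.4+5.5)(4.4+5.5)) = 48.988 kPa
Final effective stress: σ'_f = 45.425 + 48.988 = 94.413 kPa.
σ'_f = 94.413 > σ'_p = 63.6 kPa, so the stress path crosses the preconsolidation pressure — recompression up to σ'_p, then virgin compression beyond:
S_c = H/(1+e₀)·[C_r·log₁₀(σ'_p/σ'_0) + C_c·log₁₀(σ'_f/σ'_p)]
    = 6.4/1.98 × [0.065×log₁₀(63.6/45.425) + 0.32×log₁₀(94.413/63.6)]
    = 3.2323 × [0.0095005 + 0.054904] = 0.2082 m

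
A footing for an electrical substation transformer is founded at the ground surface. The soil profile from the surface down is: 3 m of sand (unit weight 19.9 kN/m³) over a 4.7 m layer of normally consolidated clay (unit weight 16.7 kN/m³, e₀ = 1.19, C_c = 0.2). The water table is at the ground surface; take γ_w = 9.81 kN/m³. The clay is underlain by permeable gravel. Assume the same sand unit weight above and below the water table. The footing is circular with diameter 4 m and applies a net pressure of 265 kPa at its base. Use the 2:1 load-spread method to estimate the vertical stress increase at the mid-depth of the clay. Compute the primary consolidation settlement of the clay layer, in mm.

Mid-depth of clay below the ground surface: z = 3 + 4.7/2 = 5.35 m.
Total vertical stress at mid-clay: σ_v = 19.9×3 + 16.7×2.35 = 98.945 kPa.
Pore pressure: u = 9.81×(5.35 − 0) = 52.483 kPa.
Initial effective stress: σ'_0 = σ_v − u = 98.945 − 52.483 = 46.462 kPa.
Stress increase at mid-clay by the 2:1 spreading method:
Δσ ≈ qD²/(D+z)² = 265×4²/(4+5.35)² = 48.5 kPa
Final effective stress: σ'_f = σ'_0 + Δσ = 46.462 + 48.5 = 94.962 kPa.
Normally consolidated clay, so the full stress increment lies on the virgin compression line:
S_c = C_c·H/(1+e₀)·log₁₀(σ'_f/σ'_0) = 0.2×4.7/(1+1.19)×log₁₀(94.962/46.462)
    = 0.42922 × 0.31045 = 0.1333 m

S_c ≈ 133 mm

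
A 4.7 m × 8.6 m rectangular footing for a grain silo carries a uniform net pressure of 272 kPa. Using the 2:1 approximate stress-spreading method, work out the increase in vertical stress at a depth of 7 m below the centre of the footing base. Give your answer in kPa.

By the 2:1 method the load spreads at 1 horizontal : 2 vertical, so at depth z the loaded area has grown by z in each plan dimension:
Δσ = qBL/((B+z)(L+z)) = 272×4.7×8.6/((4.7+7)(8.6+7)) = 60.236 kPa

Δσ_z ≈ 60.2 kPa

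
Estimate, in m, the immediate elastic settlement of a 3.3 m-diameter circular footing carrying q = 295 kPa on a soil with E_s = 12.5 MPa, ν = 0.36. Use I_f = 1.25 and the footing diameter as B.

Immediate (elastic) settlement: S_e = q·B·(1−ν²)/E_s · I_f.
E_s = 12.5 MPa = 12500 kPa.
S_e = 295 × 3.3 × (1 − 0.36²) / 12500 × 1.25
    = 295 × 3.3 × 0.8704 / 12500 × 1.25
    = 0.08473 m

S_e ≈ 0.0847 m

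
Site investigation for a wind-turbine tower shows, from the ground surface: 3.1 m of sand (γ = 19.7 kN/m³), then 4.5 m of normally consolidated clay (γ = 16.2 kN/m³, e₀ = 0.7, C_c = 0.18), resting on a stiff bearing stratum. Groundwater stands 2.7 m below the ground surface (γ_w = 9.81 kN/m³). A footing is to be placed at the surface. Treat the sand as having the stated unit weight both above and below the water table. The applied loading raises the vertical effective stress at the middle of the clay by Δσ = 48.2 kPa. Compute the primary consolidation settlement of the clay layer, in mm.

Mid-depth of clay below the ground surface: z = 3.1 + 4.5/2 = 5.35 m.
Total vertical stress at mid-clay: σ_v = 19.7×3.1 + 16.2×2.25 = 97.52 kPa.
Pore pressure: u = 9.81×(5.35 − 2.7) = 25.997 kPa.
Initial effective stress: σ'_0 = σ_v − u = 97.52 − 25.997 = 71.523 kPa.
Final effective stress: σ'_f = σ'_0 + Δσ = 71.523 + 48.2 = 119.72 kPa.
Normally consolidated clay, so the full stress increment lies on the virgin compression line:
S_c = C_c·H/(1+e₀)·log₁₀(σ'_f/σ'_0) = 0.18×4.5/(1+0.7)×log₁₀(119.72/71.523)
    = 0.47647 × 0.22372 = 0.1066 m

S_c ≈ 107 mm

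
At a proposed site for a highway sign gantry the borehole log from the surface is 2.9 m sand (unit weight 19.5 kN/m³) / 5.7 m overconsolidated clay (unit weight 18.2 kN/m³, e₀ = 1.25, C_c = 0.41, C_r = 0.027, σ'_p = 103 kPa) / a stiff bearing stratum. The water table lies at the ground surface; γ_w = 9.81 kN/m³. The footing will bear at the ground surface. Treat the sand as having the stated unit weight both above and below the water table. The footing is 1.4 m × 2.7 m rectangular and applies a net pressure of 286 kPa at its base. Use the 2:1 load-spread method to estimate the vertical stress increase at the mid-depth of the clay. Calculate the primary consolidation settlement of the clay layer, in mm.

S_c ≈ 8.78 mm

Mid-depth of clay below the ground surface: z = 2.9 + 5.7/2 = 5.75 m.
Total vertical stress at mid-clay: σ_v = 19.5×2.9 + 18.2×2.85 = 108.42 kPa.
Pore pressure: u = 9.81×(5.75 − 0) = 56.408 kPa.
Initial effective stress: σ'_0 = σ_v − u = 108.42 − 56.408 = 52.012 kPa.
Stress increase at mid-clay by the 2:1 spreading method:
Δσ = qBL/((B+z)(L+z)) = 286×1.4×2.7/((1.4+5.75)(2.7+5.75)) = 17.893 kPa
Final effective stress: σ'_f = 52.012 + 17.893 = 69.905 kPa.
σ'_f = 69.905 ≤ σ'_p = 103 kPa, so the clay remains overconsolidated and only the recompression index applies:
S_c = C_r·H/(1+e₀)·log₁₀(σ'_f/σ'_0) = 0.027×5.7/2.25×log₁₀(69.905/52.012)
    = 0.068399 × 0.1284 = 0.008782 m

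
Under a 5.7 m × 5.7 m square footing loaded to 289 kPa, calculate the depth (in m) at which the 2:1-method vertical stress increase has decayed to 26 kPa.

z ≈ 13.3 m

2:1 spreading — at depth z the loaded area has grown by z in each plan dimension:
qB²/(B+z)² = Δσ_z ⇒ z = B(√(q/Δσ_z) − 1) = 5.7×(√(289/26) − 1) = 13.3 m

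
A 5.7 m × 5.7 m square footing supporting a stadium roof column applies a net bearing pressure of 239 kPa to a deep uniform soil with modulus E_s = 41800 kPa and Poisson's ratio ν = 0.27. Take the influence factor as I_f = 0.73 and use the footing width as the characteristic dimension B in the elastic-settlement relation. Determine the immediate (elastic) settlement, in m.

Immediate (elastic) settlement: S_e = q·B·(1−ν²)/E_s · I_f.
S_e = 239 × 5.7 × (1 − 0.27²) / 41800 × 0.73
    = 239 × 5.7 × 0.9271 / 41800 × 0.73
    = 0.02206 m

S_e ≈ 0.0221 m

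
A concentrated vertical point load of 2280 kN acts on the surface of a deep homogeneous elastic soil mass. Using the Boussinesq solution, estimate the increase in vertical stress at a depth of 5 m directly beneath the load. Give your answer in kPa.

Boussinesq vertical stress below a point load on an elastic half-space:
Δσ_z = 3P/(2πz²) · [1 + (r/z)²]^(−5/2)
r/z = 0/5 = 0; [1+(r/z)²]^(−5/2) = 1.
Δσ_z = 3×2280/(2π×5²) × 1 = 43.545 × 1 = 43.55 kPa

Δσ_z ≈ 43.5 kPa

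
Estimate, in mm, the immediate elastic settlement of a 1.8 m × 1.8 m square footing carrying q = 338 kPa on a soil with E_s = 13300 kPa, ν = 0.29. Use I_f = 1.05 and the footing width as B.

Immediate (elastic) settlement: S_e = q·B·(1−ν²)/E_s · I_f.
S_e = 338 × 1.8 × (1 − 0.29²) / 13300 × 1.05
    = 338 × 1.8 × 0.9159 / 13300 × 1.05
    = 0.04399 m = 43.99 mm

S_e ≈ 44 mm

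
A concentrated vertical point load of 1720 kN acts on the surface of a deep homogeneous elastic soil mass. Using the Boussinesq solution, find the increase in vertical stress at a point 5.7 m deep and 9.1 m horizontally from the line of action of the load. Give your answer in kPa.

Boussinesq vertical stress below a point load on an elastic half-space:
Δσ_z = 3P/(2πz²) · [1 + (r/z)²]^(−5/2)
r/z = 9.1/5.7 = 1.5965; [1+(r/z)²]^(−5/2) = 0.04215.
Δσ_z = 3×1720/(2π×5.7²) × 0.04215 = 25.277 × 0.04215 = 1.065 kPa

Δσ_z ≈ 1.07 kPa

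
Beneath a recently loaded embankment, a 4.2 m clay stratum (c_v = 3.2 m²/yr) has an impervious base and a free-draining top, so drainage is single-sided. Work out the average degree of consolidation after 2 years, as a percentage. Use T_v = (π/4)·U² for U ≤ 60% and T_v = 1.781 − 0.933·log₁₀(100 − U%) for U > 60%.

U ≈ 66.9 %

Drainage path length: H_d = H = 4.2 m (single drainage).
T_v = c_v·t/H_d² = 3.2×2/4.2² = 0.36281.
T_v = 0.36281 corresponds to the U > 60% branch:
U = 1 − 10^((1.781 − T_v)/0.933)/100 = 0.6688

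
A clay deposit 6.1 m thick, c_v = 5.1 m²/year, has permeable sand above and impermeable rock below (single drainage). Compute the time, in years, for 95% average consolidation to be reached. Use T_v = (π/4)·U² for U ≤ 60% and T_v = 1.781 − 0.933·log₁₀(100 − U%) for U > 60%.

Drainage path length: H_d = H = 6.1 m (single drainage).
U > 60%: T_v = 1.781 − 0.933·log₁₀(100 − 95) = 1.1289.
t = T_v·H_d²/c_v = 1.1289×6.1²/5.1 = 8.237 years.

t ≈ 8.24 years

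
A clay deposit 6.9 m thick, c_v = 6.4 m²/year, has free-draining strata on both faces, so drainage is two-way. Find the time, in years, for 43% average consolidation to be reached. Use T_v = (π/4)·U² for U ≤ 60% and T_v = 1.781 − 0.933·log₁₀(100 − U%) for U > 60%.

t ≈ 0.27 years

Drainage path length: H_d = H/2 = 3.45 m (double drainage).
U ≤ 60%: T_v = (π/4)·U² = (π/4)×0.43² = 0.14522.
t = T_v·H_d²/c_v = 0.14522×3.45²/6.4 = 0.2701 years.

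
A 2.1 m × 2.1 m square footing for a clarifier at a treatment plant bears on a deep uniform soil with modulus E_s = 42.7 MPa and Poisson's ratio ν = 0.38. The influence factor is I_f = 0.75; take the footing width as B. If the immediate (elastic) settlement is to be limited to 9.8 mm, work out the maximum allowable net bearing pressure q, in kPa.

q ≈ 311 kPa

E_s = 42.7 MPa = 42700 kPa.
S_e = q·B·(1−ν²)/E_s · I_f  ⇒  q = S_e·E_s / (B·(1−ν²)·I_f).
q = 0.0098 × 42700 / (2.1 × 0.8556 × 0.75) = 310.5 kPa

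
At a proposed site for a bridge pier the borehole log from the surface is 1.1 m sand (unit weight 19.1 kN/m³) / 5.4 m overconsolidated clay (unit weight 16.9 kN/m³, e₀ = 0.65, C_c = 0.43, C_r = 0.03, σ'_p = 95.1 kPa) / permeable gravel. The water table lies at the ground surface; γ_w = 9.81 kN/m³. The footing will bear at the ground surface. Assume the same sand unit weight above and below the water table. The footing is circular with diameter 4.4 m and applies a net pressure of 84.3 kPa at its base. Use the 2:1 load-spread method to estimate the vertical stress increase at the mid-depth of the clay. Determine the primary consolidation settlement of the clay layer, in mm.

S_c ≈ 25.7 mm

Mid-depth of clay below the ground surface: z = 1.1 + 5.4/2 = 3.8 m.
Total vertical stress at mid-clay: σ_v = 19.1×1.1 + 16.9×2.7 = 66.64 kPa.
Pore pressure: u = 9.81×(3.8 − 0) = 37.278 kPa.
Initial effective stress: σ'_0 = σ_v − u = 66.64 − 37.278 = 29.362 kPa.
Stress increase at mid-clay by the 2:1 spreading method:
Δσ ≈ qD²/(D+z)² = 84.3×4.4²/(4.4+3.8)² = 24.272 kPa
Final effective stress: σ'_f = 29.362 + 24.272 = 53.634 kPa.
σ'_f = 53.634 ≤ σ'_p = 95.1 kPa, so the clay remains overconsolidated and only the recompression index applies:
S_c = C_r·H/(1+e₀)·log₁₀(σ'_f/σ'_0) = 0.03×5.4/1.65×log₁₀(53.634/29.362)
    = 0.098181 × 0.26165 = 0.02569 m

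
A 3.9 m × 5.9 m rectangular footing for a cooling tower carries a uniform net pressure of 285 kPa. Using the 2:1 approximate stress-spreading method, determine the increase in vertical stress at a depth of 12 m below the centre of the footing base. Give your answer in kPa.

By the 2:1 method the load spreads at 1 horizontal : 2 vertical, so at depth z the loaded area has grown by z in each plan dimension:
Δσ = qBL/((B+z)(L+z)) = 285×3.9×5.9/((3.9+12)(5.9+12)) = 23.042 kPa

Δσ_z ≈ 23 kPa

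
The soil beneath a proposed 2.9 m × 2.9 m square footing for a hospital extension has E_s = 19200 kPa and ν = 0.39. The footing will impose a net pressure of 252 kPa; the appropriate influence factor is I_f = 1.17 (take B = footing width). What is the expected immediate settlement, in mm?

Immediate (elastic) settlement: S_e = q·B·(1−ν²)/E_s · I_f.
S_e = 252 × 2.9 × (1 − 0.39²) / 19200 × 1.17
    = 252 × 2.9 × 0.8479 / 19200 × 1.17
    = 0.03776 m = 37.76 mm

S_e ≈ 37.8 mm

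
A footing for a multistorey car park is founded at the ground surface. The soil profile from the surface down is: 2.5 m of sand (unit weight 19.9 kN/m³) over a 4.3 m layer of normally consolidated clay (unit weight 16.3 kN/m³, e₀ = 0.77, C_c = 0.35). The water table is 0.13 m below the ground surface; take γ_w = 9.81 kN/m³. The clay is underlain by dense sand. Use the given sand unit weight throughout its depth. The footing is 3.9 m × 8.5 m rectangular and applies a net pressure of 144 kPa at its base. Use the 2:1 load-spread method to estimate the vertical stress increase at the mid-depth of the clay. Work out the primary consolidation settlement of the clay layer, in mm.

Mid-depth of clay below the ground surface: z = 2.5 + 4.3/2 = 4.65 m.
Total vertical stress at mid-clay: σ_v = 19.9×2.5 + 16.3×2.15 = 84.795 kPa.
Pore pressure: u = 9.81×(4.65 − 0.13) = 44.341 kPa.
Initial effective stress: σ'_0 = σ_v − u = 84.795 − 44.341 = 40.454 kPa.
Stress increase at mid-clay by the 2:1 spreading method:
Δσ = qBL/((B+z)(L+z)) = 144×3.9×8.5/((3.9+4.65)(8.5+4.65)) = 42.457 kPa
Final effective stress: σ'_f = σ'_0 + Δσ = 40.454 + 42.457 = 82.911 kPa.
Normally consolidated clay, so the full stress increment lies on the virgin compression line:
S_c = C_c·H/(1+e₀)·log₁₀(σ'_f/σ'_0) = 0.35×4.3/(1+0.77)×log₁₀(82.911/40.454)
    = 0.85028 × 0.31165 = 0.265 m

S_c ≈ 265 mm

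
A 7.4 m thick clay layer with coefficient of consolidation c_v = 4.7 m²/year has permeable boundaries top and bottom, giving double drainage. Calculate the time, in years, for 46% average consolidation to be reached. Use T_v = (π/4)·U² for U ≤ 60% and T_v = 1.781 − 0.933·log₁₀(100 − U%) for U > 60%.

t ≈ 0.484 years

Drainage path length: H_d = H/2 = 3.7 m (double drainage).
U ≤ 60%: T_v = (π/4)·U² = (π/4)×0.46² = 0.16619.
t = T_v·H_d²/c_v = 0.16619×3.7²/4.7 = 0.4841 years.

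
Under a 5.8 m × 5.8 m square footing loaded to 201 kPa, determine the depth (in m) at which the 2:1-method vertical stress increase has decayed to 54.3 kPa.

2:1 spreading — at depth z the loaded area has grown by z in each plan dimension:
qB²/(B+z)² = Δσ_z ⇒ z = B(√(q/Δσ_z) − 1) = 5.8×(√(201/54.3) − 1) = 5.359 m

z ≈ 5.36 m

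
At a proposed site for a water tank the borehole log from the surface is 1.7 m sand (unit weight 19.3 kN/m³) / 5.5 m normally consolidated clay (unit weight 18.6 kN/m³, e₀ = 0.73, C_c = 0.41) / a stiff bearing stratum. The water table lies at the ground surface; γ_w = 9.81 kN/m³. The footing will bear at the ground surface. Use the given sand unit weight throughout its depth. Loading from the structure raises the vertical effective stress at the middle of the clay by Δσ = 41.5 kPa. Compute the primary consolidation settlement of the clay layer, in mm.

Mid-depth of clay below the ground surface: z = 1.7 + 5.5/2 = 4.45 m.
Total vertical stress at mid-clay: σ_v = 19.3×1.7 + 18.6×2.75 = 83.96 kPa.
Pore pressure: u = 9.81×(4.45 − 0) = 43.655 kPa.
Initial effective stress: σ'_0 = σ_v − u = 83.96 − 43.655 = 40.305 kPa.
Final effective stress: σ'_f = σ'_0 + Δσ = 40.305 + 41.5 = 81.805 kPa.
Normally consolidated clay, so the full stress increment lies on the virgin compression line:
S_c = C_c·H/(1+e₀)·log₁₀(σ'_f/σ'_0) = 0.41×5.5/(1+0.73)×log₁₀(81.805/40.305)
    = 1.3035 × 0.30742 = 0.4007 m

S_c ≈ 401 mm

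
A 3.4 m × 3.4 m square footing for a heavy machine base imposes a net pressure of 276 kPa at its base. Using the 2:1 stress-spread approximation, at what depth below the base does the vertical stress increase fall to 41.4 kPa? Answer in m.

2:1 spreading — at depth z the loaded area has grown by z in each plan dimension:
qB²/(B+z)² = Δσ_z ⇒ z = B(√(q/Δσ_z) − 1) = 3.4×(√(276/41.4) − 1) = 5.379 m

z ≈ 5.38 m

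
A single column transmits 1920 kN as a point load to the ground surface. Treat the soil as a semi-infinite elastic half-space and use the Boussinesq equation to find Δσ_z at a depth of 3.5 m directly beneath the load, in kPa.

Boussinesq vertical stress below a point load on an elastic half-space:
Δσ_z = 3P/(2πz²) · [1 + (r/z)²]^(−5/2)
r/z = 0/3.5 = 0; [1+(r/z)²]^(−5/2) = 1.
Δσ_z = 3×1920/(2π×3.5²) × 1 = 74.835 × 1 = 74.83 kPa

Δσ_z ≈ 74.8 kPa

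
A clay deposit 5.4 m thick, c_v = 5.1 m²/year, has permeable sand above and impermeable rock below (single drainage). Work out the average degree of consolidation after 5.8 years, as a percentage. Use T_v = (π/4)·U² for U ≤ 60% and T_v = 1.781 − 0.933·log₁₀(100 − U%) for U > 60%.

U ≈ 93.4 %

Drainage path length: H_d = H = 5.4 m (single drainage).
T_v = c_v·t/H_d² = 5.1×5.8/5.4² = 1.0144.
T_v = 1.0144 corresponds to the U > 60% branch:
U = 1 − 10^((1.781 − T_v)/0.933)/100 = 0.9337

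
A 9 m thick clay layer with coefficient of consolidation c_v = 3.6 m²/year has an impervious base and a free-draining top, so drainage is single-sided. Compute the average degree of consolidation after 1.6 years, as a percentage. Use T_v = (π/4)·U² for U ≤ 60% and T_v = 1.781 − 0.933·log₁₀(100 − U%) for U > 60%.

U ≈ 30.1 %

Drainage path length: H_d = H = 9 m (single drainage).
T_v = c_v·t/H_d² = 3.6×1.6/9² = 0.071111.
T_v = 0.071111 corresponds to the U ≤ 60% branch:
U = √(4T_v/π) = 0.3009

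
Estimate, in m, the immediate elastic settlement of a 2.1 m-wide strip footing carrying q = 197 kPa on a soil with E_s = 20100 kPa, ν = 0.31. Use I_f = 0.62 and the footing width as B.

Immediate (elastic) settlement: S_e = q·B·(1−ν²)/E_s · I_f.
S_e = 197 × 2.1 × (1 − 0.31²) / 20100 × 0.62
    = 197 × 2.1 × 0.9039 / 20100 × 0.62
    = 0.01153 m

S_e ≈ 0.0115 m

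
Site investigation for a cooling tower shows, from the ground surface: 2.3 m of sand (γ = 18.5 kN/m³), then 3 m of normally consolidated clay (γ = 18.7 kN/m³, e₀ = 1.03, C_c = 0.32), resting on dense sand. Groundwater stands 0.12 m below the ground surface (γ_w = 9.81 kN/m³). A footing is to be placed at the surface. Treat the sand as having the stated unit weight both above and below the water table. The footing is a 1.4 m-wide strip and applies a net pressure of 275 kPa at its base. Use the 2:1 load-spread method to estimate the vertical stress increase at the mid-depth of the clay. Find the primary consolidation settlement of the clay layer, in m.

Mid-depth of clay below the ground surface: z = 2.3 + 3/2 = 3.8 m.
Total vertical stress at mid-clay: σ_v = 18.5×2.3 + 18.7×1.5 = 70.6 kPa.
Pore pressure: u = 9.81×(3.8 − 0.12) = 36.101 kPa.
Initial effective stress: σ'_0 = σ_v − u = 70.6 − 36.101 = 34.499 kPa.
Stress increase at mid-clay by the 2:1 spreading method:
Δσ = qB/(B+z) = 275×1.4/(1.4+3.8) = 74.038 kPa
Final effective stress: σ'_f = σ'_0 + Δσ = 34.499 + 74.038 = 108.54 kPa.
Normally consolidated clay, so the full stress increment lies on the virgin compression line:
S_c = C_c·H/(1+e₀)·log₁₀(σ'_f/σ'_0) = 0.32×3/(1+1.03)×log₁₀(108.54/34.499)
    = 0.47291 × 0.49778 = 0.2354 m

S_c ≈ 0.235 m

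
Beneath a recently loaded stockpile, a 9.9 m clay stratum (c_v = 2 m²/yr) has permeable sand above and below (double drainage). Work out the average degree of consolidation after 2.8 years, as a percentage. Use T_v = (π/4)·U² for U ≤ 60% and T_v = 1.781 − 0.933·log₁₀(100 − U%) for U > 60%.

U ≈ 53.9 %

Drainage path length: H_d = H/2 = 4.95 m (double drainage).
T_v = c_v·t/H_d² = 2×2.8/4.95² = 0.22855.
T_v = 0.22855 corresponds to the U ≤ 60% branch:
U = √(4T_v/π) = 0.5394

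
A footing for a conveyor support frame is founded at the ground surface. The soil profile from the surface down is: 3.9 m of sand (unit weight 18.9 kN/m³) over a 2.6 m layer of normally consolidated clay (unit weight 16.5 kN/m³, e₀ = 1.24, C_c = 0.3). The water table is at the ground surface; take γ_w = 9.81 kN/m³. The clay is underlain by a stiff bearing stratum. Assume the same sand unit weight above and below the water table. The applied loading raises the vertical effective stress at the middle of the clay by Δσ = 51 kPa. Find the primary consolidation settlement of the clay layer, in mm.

S_c ≈ 116 mm

Mid-depth of clay below the ground surface: z = 3.9 + 2.6/2 = 5.2 m.
Total vertical stress at mid-clay: σ_v = 18.9×3.9 + 16.5×1.3 = 95.16 kPa.
Pore pressure: u = 9.81×(5.2 − 0) = 51.012 kPa.
Initial effective stress: σ'_0 = σ_v − u = 95.16 − 51.012 = 44.148 kPa.
Final effective stress: σ'_f = σ'_0 + Δσ = 44.148 + 51 = 95.148 kPa.
Normally consolidated clay, so the full stress increment lies on the virgin compression line:
S_c = C_c·H/(1+e₀)·log₁₀(σ'_f/σ'_0) = 0.3×2.6/(1+1.24)×log₁₀(95.148/44.148)
    = 0.34821 × 0.33349 = 0.1161 m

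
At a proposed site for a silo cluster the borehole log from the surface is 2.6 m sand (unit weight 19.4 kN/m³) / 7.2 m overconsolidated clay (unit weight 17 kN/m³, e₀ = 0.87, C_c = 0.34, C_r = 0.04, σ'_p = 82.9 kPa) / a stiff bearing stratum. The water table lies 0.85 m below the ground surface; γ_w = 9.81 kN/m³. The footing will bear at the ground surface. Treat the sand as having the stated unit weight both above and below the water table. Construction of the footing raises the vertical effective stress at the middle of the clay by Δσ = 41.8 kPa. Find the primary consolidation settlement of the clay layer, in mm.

Mid-depth of clay below the ground surface: z = 2.6 + 7.2/2 = 6.2 m.
Total vertical stress at mid-clay: σ_v = 19.4×2.6 + 17×3.6 = 111.64 kPa.
Pore pressure: u = 9.81×(6.2 − 0.85) = 52.483 kPa.
Initial effective stress: σ'_0 = σ_v − u = 111.64 − 52.483 = 59.157 kPa.
Final effective stress: σ'_f = 59.157 + 41.8 = 100.96 kPa.
σ'_f = 100.96 > σ'_p = 82.9 kPa, so the stress path crosses the preconsolidation pressure — recompression up to σ'_p, then virgin compression beyond:
S_c = H/(1+e₀)·[C_r·log₁₀(σ'_p/σ'_0) + C_c·log₁₀(σ'_f/σ'_p)]
    = 7.2/1.87 × [0.04×log₁₀(82.9/59.157) + 0.34×log₁₀(100.96/82.9)]
    = 3.8503 × [0.0058619 + 0.029102] = 0.1346 m

S_c ≈ 135 mm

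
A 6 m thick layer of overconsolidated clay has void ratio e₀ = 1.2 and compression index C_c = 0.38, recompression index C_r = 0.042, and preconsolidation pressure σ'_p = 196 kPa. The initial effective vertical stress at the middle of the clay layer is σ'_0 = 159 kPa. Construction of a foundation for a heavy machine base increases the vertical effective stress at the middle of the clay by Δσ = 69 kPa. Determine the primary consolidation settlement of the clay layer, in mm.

Final effective stress: σ'_f = 159 + 69 = 228 kPa.
σ'_f = 228 > σ'_p = 196 kPa, so the stress path crosses the preconsolidation pressure — recompression up to σ'_p, then virgin compression beyond:
S_c = H/(1+e₀)·[C_r·log₁₀(σ'_p/σ'_0) + C_c·log₁₀(σ'_f/σ'_p)]
    = 6/2.2 × [0.042×log₁₀(196/159) + 0.38×log₁₀(228/196)]
    = 2.7273 × [0.0038161 + 0.024958] = 0.07848 m

S_c ≈ 78.5 mm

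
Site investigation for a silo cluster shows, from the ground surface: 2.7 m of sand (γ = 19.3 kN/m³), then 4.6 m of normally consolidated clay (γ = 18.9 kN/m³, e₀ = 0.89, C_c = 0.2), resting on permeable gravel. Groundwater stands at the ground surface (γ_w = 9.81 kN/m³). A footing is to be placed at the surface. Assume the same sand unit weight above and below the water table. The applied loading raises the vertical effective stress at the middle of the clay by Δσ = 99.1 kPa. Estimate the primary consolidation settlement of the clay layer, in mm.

S_c ≈ 241 mm

Mid-depth of clay below the ground surface: z = 2.7 + 4.6/2 = 5 m.
Total vertical stress at mid-clay: σ_v = 19.3×2.7 + 18.9×2.3 = 95.58 kPa.
Pore pressure: u = 9.81×(5 − 0) = 49.05 kPa.
Initial effective stress: σ'_0 = σ_v − u = 95.58 − 49.05 = 46.53 kPa.
Final effective stress: σ'_f = σ'_0 + Δσ = 46.53 + 99.1 = 145.63 kPa.
Normally consolidated clay, so the full stress increment lies on the virgin compression line:
S_c = C_c·H/(1+e₀)·log₁₀(σ'_f/σ'_0) = 0.2×4.6/(1+0.89)×log₁₀(145.63/46.53)
    = 0.48677 × 0.49552 = 0.2412 m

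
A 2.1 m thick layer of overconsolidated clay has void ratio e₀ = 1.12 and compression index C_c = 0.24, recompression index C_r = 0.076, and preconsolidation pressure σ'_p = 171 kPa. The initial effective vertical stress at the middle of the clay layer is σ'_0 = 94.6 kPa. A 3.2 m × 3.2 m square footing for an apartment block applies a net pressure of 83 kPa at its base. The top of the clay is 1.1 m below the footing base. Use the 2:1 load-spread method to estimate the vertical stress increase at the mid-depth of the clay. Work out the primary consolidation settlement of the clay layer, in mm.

Mid-depth of clay below the footing base: z = 1.1 + 2.1/2 = 2.15 m.
Stress increase at mid-clay by the 2:1 spreading method:
Δσ = qBL/((B+z)(L+z)) = 83×3.2×3.2/((3.2+2.15)(3.2+2.15)) = 29.694 kPa
Final effective stress: σ'_f = 94.6 + 29.694 = 124.29 kPa.
σ'_f = 124.29 ≤ σ'_p = 171 kPa, so the clay remains overconsolidated and only the recompression index applies:
S_c = C_r·H/(1+e₀)·log₁₀(σ'_f/σ'_0) = 0.076×2.1/2.12×log₁₀(124.29/94.6)
    = 0.075283 × 0.11855 = 0.008925 m

S_c ≈ 8.92 mm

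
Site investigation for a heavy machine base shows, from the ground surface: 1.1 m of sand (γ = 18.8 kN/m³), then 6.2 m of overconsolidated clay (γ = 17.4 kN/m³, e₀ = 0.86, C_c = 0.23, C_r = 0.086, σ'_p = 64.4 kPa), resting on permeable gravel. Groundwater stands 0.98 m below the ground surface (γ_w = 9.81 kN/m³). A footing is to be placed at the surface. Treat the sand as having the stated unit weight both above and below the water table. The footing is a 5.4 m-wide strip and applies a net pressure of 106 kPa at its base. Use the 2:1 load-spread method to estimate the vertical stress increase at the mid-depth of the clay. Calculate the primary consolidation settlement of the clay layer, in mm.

S_c ≈ 205 mm

Mid-depth of clay below the ground surface: z = 1.1 + 6.2/2 = 4.2 m.
Total vertical stress at mid-clay: σ_v = 18.8×1.1 + 17.4×3.1 = 74.62 kPa.
Pore pressure: u = 9.81×(4.2 − 0.98) = 31.588 kPa.
Initial effective stress: σ'_0 = σ_v − u = 74.62 − 31.588 = 43.032 kPa.
Stress increase at mid-clay by the 2:1 spreading method:
Δσ = qB/(B+z) = 106×5.4/(5.4+4.2) = 59.625 kPa
Final effective stress: σ'_f = 43.032 + 59.625 = 102.66 kPa.
σ'_f = 102.66 > σ'_p = 64.4 kPa, so the stress path crosses the preconsolidation pressure — recompression up to σ'_p, then virgin compression beyond:
S_c = H/(1+e₀)·[C_r·log₁₀(σ'_p/σ'_0) + C_c·log₁₀(σ'_f/σ'_p)]
    = 6.2/1.86 × [0.086×log₁₀(64.4/43.032) + 0.23×log₁₀(102.66/64.4)]
    = 3.3333 × [0.015058 + 0.046579] = 0.2055 m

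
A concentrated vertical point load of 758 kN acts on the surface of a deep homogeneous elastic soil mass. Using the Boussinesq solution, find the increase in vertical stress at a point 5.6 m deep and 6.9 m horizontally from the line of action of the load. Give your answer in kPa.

Δσ_z ≈ 1.15 kPa

Boussinesq vertical stress below a point load on an elastic half-space:
Δσ_z = 3P/(2πz²) · [1 + (r/z)²]^(−5/2)
r/z = 6.9/5.6 = 1.2321; [1+(r/z)²]^(−5/2) = 0.099377.
Δσ_z = 3×758/(2π×5.6²) × 0.099377 = 11.541 × 0.099377 = 1.147 kPa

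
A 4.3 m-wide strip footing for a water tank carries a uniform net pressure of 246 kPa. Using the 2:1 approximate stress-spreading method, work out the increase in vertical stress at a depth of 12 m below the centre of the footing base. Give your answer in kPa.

Δσ_z ≈ 64.9 kPa

By the 2:1 method the load spreads at 1 horizontal : 2 vertical, so at depth z the loaded area has grown by z in each plan dimension:
Δσ = qB/(B+z) = 246×4.3/(4.3+12) = 64.896 kPa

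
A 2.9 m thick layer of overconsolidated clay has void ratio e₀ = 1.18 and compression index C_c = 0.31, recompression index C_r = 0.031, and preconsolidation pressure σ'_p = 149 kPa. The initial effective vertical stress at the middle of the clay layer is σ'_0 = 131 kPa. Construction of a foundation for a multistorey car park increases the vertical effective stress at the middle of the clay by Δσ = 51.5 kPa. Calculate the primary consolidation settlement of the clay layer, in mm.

S_c ≈ 38.6 mm

Final effective stress: σ'_f = 131 + 51.5 = 182.5 kPa.
σ'_f = 182.5 > σ'_p = 149 kPa, so the stress path crosses the preconsolidation pressure — recompression up to σ'_p, then virgin compression beyond:
S_c = H/(1+e₀)·[C_r·log₁₀(σ'_p/σ'_0) + C_c·log₁₀(σ'_f/σ'_p)]
    = 2.9/2.18 × [0.031×log₁₀(149/131) + 0.31×log₁₀(182.5/149)]
    = 1.3303 × [0.0017334 + 0.027304] = 0.03863 m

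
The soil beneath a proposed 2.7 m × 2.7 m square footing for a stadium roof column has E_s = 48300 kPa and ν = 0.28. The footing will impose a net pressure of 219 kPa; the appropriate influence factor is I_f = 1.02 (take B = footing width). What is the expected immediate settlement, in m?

S_e ≈ 0.0115 m

Immediate (elastic) settlement: S_e = q·B·(1−ν²)/E_s · I_f.
S_e = 219 × 2.7 × (1 − 0.28²) / 48300 × 1.02
    = 219 × 2.7 × 0.9216 / 48300 × 1.02
    = 0.01151 m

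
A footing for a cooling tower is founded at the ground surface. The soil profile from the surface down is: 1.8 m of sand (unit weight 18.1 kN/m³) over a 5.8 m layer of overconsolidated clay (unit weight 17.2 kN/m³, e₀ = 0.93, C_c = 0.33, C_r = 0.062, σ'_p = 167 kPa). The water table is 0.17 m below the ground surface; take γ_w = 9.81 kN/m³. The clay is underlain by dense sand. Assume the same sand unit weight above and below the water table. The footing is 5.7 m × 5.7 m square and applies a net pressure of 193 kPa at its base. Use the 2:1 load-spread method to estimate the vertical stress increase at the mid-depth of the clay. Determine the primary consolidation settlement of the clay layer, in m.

Mid-depth of clay below the ground surface: z = 1.8 + 5.8/2 = 4.7 m.
Total vertical stress at mid-clay: σ_v = 18.1×1.8 + 17.2×2.9 = 82.46 kPa.
Pore pressure: u = 9.81×(4.7 − 0.17) = 44.439 kPa.
Initial effective stress: σ'_0 = σ_v − u = 82.46 − 44.439 = 38.021 kPa.
Stress increase at mid-clay by the 2:1 spreading method:
Δσ = qBL/((B+z)(L+z)) = 193×5.7×5.7/((5.7+4.7)(5.7+4.7)) = 57.975 kPa
Final effective stress: σ'_f = 38.021 + 57.975 = 95.996 kPa.
σ'_f = 95.996 ≤ σ'_p = 167 kPa, so the clay remains overconsolidated and only the recompression index applies:
S_c = C_r·H/(1+e₀)·log₁₀(σ'_f/σ'_0) = 0.062×5.8/1.93×log₁₀(95.996/38.021)
    = 0.18632 × 0.40223 = 0.07494 m

S_c ≈ 0.0749 m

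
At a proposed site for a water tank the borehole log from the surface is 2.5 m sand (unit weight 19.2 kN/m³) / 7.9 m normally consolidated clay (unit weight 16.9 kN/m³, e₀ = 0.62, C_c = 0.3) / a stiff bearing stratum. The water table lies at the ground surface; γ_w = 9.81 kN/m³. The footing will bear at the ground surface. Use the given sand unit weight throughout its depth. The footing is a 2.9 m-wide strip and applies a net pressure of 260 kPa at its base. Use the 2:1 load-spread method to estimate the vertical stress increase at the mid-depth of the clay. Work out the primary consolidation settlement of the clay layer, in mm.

S_c ≈ 599 mm

Mid-depth of clay below the ground surface: z = 2.5 + 7.9/2 = 6.45 m.
Total vertical stress at mid-clay: σ_v = 19.2×2.5 + 16.9×3.95 = 114.75 kPa.
Pore pressure: u = 9.81×(6.45 − 0) = 63.275 kPa.
Initial effective stress: σ'_0 = σ_v − u = 114.75 − 63.275 = 51.475 kPa.
Stress increase at mid-clay by the 2:1 spreading method:
Δσ = qB/(B+z) = 260×2.9/(2.9+6.45) = 80.642 kPa
Final effective stress: σ'_f = σ'_0 + Δσ = 51.475 + 80.642 = 132.12 kPa.
Normally consolidated clay, so the full stress increment lies on the virgin compression line:
S_c = C_c·H/(1+e₀)·log₁₀(σ'_f/σ'_0) = 0.3×7.9/(1+0.62)×log₁₀(132.12/51.475)
    = 1.463 × 0.40937 = 0.5989 m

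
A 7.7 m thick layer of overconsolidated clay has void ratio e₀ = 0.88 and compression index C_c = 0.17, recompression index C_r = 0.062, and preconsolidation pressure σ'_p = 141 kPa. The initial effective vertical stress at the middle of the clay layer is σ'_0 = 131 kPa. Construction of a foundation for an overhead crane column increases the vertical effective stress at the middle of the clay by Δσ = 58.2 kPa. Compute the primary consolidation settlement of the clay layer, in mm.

S_c ≈ 97 mm

Final effective stress: σ'_f = 131 + 58.2 = 189.2 kPa.
σ'_f = 189.2 > σ'_p = 141 kPa, so the stress path crosses the preconsolidation pressure — recompression up to σ'_p, then virgin compression beyond:
S_c = H/(1+e₀)·[C_r·log₁₀(σ'_p/σ'_0) + C_c·log₁₀(σ'_f/σ'_p)]
    = 7.7/1.88 × [0.062×log₁₀(141/131) + 0.17×log₁₀(189.2/141)]
    = 4.0957 × [0.0019808 + 0.021709] = 0.09703 m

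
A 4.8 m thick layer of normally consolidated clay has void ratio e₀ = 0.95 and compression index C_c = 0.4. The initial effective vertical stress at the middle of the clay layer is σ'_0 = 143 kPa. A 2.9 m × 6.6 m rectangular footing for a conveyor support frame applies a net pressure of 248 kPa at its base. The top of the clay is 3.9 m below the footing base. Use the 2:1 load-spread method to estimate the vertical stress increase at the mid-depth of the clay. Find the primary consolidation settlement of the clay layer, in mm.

S_c ≈ 105 mm

Mid-depth of clay below the footing base: z = 3.9 + 4.8/2 = 6.3 m.
Stress increase at mid-clay by the 2:1 spreading method:
Δσ = qBL/((B+z)(L+z)) = 248×2.9×6.6/((2.9+6.3)(6.6+6.3)) = 39.996 kPa
Final effective stress: σ'_f = σ'_0 + Δσ = 143 + 39.996 = 183 kPa.
Normally consolidated clay, so the full stress increment lies on the virgin compression line:
S_c = C_c·H/(1+e₀)·log₁₀(σ'_f/σ'_0) = 0.4×4.8/(1+0.95)×log₁₀(183/143)
    = 0.98462 × 0.10712 = 0.1055 m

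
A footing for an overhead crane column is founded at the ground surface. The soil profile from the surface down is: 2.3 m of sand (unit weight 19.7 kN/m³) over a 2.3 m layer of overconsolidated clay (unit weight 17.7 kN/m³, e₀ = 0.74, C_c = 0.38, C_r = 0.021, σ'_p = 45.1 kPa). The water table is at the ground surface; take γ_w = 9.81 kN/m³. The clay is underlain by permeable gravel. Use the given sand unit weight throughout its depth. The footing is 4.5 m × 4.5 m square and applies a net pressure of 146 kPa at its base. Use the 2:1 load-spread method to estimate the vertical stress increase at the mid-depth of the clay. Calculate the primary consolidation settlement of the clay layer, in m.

S_c ≈ 0.125 m

Mid-depth of clay below the ground surface: z = 2.3 + 2.3/2 = 3.45 m.
Total vertical stress at mid-clay: σ_v = 19.7×2.3 + 17.7×1.15 = 65.665 kPa.
Pore pressure: u = 9.81×(3.45 − 0) = 33.845 kPa.
Initial effective stress: σ'_0 = σ_v − u = 65.665 − 33.845 = 31.82 kPa.
Stress increase at mid-clay by the 2:1 spreading method:
Δσ = qBL/((B+z)(L+z)) = 146×4.5×4.5/((4.5+3.45)(4.5+3.45)) = 46.778 kPa
Final effective stress: σ'_f = 31.82 + 46.778 = 78.598 kPa.
σ'_f = 78.598 > σ'_p = 45.1 kPa, so the stress path crosses the preconsolidation pressure — recompression up to σ'_p, then virgin compression beyond:
S_c = H/(1+e₀)·[C_r·log₁₀(σ'_p/σ'_0) + C_c·log₁₀(σ'_f/σ'_p)]
    = 2.3/1.74 × [0.021×log₁₀(45.1/31.82) + 0.38×log₁₀(78.598/45.1)]
    = 1.3218 × [0.003181 + 0.091669] = 0.1254 m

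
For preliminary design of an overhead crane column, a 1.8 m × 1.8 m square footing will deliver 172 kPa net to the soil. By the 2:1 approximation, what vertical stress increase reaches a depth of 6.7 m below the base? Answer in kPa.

By the 2:1 method the load spreads at 1 horizontal : 2 vertical, so at depth z the loaded area has grown by z in each plan dimension:
Δσ = qBL/((B+z)(L+z)) = 172×1.8×1.8/((1.8+6.7)(1.8+6.7)) = 7.7132 kPa

Δσ_z ≈ 7.71 kPa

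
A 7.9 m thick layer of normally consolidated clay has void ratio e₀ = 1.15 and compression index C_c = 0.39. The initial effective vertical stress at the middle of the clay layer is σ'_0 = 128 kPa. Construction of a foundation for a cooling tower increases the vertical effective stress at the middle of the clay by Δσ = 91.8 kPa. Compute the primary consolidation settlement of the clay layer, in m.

Final effective stress: σ'_f = σ'_0 + Δσ = 128 + 91.8 = 219.8 kPa.
Normally consolidated clay, so the full stress increment lies on the virgin compression line:
S_c = C_c·H/(1+e₀)·log₁₀(σ'_f/σ'_0) = 0.39×7.9/(1+1.15)×log₁₀(219.8/128)
    = 1.433 × 0.23482 = 0.3365 m

S_c ≈ 0.336 m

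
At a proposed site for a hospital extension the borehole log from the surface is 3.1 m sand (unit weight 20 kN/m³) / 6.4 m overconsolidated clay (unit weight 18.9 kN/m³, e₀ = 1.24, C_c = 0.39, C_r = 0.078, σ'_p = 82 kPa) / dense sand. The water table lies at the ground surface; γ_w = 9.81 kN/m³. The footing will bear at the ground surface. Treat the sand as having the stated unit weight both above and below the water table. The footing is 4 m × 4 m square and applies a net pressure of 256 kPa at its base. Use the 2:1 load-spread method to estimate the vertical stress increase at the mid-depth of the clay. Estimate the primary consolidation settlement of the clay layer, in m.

Mid-depth of clay below the ground surface: z = 3.1 + 6.4/2 = 6.3 m.
Total vertical stress at mid-clay: σ_v = 20×3.1 + 18.9×3.2 = 122.48 kPa.
Pore pressure: u = 9.81×(6.3 − 0) = 61.803 kPa.
Initial effective stress: σ'_0 = σ_v − u = 122.48 − 61.803 = 60.677 kPa.
Stress increase at mid-clay by the 2:1 spreading method:
Δσ = qBL/((B+z)(L+z)) = 256×4×4/((4+6.3)(4+6.3)) = 38.609 kPa
Final effective stress: σ'_f = 60.677 + 38.609 = 99.286 kPa.
σ'_f = 99.286 > σ'_p = 82 kPa, so the stress path crosses the preconsolidation pressure — recompression up to σ'_p, then virgin compression beyond:
S_c = H/(1+e₀)·[C_r·log₁₀(σ'_p/σ'_0) + C_c·log₁₀(σ'_f/σ'_p)]
    = 6.4/2.24 × [0.078×log₁₀(82/60.677) + 0.39×log₁₀(99.286/82)]
    = 2.8571 × [0.010202 + 0.032399] = 0.1217 m

S_c ≈ 0.122 m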